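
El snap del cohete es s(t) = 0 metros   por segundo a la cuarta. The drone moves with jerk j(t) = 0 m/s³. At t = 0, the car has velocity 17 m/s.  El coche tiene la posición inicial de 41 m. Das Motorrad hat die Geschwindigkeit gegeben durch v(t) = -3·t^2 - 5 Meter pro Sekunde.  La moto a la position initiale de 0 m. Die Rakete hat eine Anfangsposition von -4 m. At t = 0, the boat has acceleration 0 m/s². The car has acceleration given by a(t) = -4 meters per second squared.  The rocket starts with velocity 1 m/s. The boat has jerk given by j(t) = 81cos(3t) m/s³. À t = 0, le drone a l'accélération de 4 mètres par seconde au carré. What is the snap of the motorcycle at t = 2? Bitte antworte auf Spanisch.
Para resolver esto, necesitamos tomar 3 derivadas de nuestra ecuación de la velocidad v(t) = -3·t^2 - 5. Tomando d/dt de v(t), encontramos a(t) = -6·t. Tomando d/dt de a(t), encontramos j(t) = -6. Derivando la sacudida, obtenemos el snap: s(t) = 0. Usando s(t) = 0 y sustituyendo t = 2, encontramos s = 0.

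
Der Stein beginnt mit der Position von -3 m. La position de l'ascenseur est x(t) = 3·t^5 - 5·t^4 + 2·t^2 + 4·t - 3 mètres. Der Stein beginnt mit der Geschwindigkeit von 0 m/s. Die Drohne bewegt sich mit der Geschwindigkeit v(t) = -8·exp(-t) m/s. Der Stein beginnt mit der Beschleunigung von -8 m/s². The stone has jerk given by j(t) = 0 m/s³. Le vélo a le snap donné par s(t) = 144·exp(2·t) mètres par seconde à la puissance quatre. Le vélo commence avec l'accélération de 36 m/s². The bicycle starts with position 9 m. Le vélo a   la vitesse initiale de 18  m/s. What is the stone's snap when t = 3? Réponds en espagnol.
Debemos derivar nuestra ecuación de la sacudida j(t) = 0 1 vez. Derivando la sacudida, obtenemos el snap: s(t) = 0. De la ecuación del snap s(t) = 0, sustituimos t = 3 para obtener s = 0.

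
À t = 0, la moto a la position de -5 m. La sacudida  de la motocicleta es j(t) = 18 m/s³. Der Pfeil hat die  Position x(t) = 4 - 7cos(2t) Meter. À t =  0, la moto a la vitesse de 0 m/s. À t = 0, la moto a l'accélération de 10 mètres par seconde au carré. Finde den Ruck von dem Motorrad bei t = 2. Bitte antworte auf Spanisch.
De la ecuación de la sacudida j(t) = 18, sustituimos t = 2 para obtener j = 18.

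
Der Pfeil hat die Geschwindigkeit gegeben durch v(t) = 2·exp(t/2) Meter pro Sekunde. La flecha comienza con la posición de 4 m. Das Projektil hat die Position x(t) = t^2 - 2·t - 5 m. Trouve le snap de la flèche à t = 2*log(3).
Pour résoudre ceci, nous devons prendre 3 dérivées de notre équation de la vitesse v(t) = 2·exp(t/2). La dérivée de la vitesse donne l'accélération: a(t) = exp(t/2). En dérivant l'accélération, nous obtenons le jerk: j(t) = exp(t/2)/2. En prenant d/dt de j(t), nous trouvons s(t) = exp(t/2)/4. Nous avons le snap s(t) = exp(t/2)/4. En substituant t = 2*log(3): s(2*log(3)) = 3/4.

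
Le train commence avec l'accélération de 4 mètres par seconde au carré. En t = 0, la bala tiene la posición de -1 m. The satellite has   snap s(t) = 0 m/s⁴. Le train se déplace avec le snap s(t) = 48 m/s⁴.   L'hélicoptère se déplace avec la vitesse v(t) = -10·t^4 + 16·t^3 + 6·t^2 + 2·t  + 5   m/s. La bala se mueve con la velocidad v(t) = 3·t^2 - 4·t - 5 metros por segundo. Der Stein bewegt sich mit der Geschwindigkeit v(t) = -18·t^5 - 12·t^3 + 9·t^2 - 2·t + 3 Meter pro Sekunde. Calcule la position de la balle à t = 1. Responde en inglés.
Starting from velocity v(t) = 3·t^2 - 4·t - 5, we take 1 antiderivative. The antiderivative of velocity is position. Using x(0) = -1, we get x(t) = t^3 - 2·t^2 - 5·t - 1. We have position x(t) = t^3 - 2·t^2 - 5·t - 1. Substituting t = 1: x(1) = -7.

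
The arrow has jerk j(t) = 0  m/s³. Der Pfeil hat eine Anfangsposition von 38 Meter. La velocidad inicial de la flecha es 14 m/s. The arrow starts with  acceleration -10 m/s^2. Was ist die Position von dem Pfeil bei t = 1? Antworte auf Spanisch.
Partiendo de la sacudida j(t) = 0, tomamos 3 antiderivadas. La antiderivada de la sacudida, con a(0) = -10, da la aceleración: a(t) = -10. Integrando la aceleración y usando la condición inicial v(0) = 14, obtenemos v(t) = 14 - 10·t. La integral de la velocidad, con x(0) = 38, da la posición: x(t) = -5·t^2 + 14·t + 38. Usando x(t) = -5·t^2 + 14·t + 38 y sustituyendo t = 1, encontramos x = 47.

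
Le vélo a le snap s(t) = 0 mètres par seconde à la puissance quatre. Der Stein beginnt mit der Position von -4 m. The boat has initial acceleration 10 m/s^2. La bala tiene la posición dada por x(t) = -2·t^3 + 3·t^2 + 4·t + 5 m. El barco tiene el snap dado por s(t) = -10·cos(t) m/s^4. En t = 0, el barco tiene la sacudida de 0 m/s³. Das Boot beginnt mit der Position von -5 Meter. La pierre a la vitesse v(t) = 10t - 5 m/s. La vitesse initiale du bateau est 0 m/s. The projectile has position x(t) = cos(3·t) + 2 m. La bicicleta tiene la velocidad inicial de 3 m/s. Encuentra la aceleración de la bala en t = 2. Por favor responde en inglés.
We must differentiate our position equation x(t) = -2·t^3 + 3·t^2 + 4·t + 5 2 times. Differentiating position, we get velocity: v(t) = -6·t^2 + 6·t + 4. Taking d/dt of v(t), we find a(t) = 6 - 12·t. From the given acceleration equation a(t) = 6 - 12·t, we substitute t = 2 to get a = -18.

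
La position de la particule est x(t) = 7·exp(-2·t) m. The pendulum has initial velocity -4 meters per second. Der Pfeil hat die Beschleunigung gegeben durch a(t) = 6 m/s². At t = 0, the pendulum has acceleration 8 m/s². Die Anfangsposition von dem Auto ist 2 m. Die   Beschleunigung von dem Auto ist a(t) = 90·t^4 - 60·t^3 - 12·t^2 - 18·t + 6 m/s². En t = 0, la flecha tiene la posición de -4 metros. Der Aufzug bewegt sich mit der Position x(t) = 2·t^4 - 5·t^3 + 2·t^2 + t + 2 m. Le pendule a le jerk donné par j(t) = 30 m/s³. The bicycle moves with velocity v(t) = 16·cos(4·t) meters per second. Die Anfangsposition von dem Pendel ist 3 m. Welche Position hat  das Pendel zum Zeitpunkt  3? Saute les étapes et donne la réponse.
Die Antwort ist 162.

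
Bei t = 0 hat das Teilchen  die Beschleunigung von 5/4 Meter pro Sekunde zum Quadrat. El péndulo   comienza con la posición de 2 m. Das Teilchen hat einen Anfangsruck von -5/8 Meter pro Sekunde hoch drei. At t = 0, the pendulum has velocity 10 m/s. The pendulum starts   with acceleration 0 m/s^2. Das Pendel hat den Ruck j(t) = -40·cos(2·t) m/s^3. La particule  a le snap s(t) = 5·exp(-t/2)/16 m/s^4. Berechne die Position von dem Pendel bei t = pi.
Wir müssen das Integral unserer Gleichung für den Ruck j(t) = -40·cos(2·t) 3-mal finden. Das Integral von dem Ruck, mit a(0) = 0, ergibt die Beschleunigung: a(t) = -20·sin(2·t). Mit ∫a(t)dt und Anwendung von v(0) = 10, finden wir v(t) = 10·cos(2·t). Das Integral von der Geschwindigkeit ist die Position. Mit x(0) = 2 erhalten wir x(t) = 5·sin(2·t) + 2. Mit x(t) = 5·sin(2·t) + 2 und Einsetzen von t = pi, finden wir x = 2.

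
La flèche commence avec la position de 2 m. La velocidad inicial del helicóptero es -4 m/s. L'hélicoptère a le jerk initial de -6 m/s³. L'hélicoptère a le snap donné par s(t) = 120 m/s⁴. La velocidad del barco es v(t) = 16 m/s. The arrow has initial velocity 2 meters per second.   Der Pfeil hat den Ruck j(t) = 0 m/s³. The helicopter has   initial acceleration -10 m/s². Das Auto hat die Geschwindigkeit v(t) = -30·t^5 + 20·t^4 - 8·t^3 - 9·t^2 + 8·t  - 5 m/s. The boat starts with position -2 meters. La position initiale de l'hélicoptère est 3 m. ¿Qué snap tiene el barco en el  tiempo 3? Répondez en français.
En partant de la vitesse v(t) = 16, nous prenons 3 dérivées. En dérivant la vitesse, nous obtenons l'accélération: a(t) = 0. La dérivée de l'accélération donne le jerk: j(t) = 0. En dérivant le jerk, nous obtenons le snap: s(t) = 0. De l'équation du snap s(t) = 0, nous substituons t = 3 pour obtenir s = 0.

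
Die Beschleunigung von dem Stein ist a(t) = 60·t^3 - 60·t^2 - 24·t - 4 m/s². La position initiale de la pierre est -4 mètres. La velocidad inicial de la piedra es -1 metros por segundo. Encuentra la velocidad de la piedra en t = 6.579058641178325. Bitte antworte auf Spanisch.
Debemos encontrar la integral de nuestra ecuación de la aceleración a(t) = 60·t^3 - 60·t^2 - 24·t - 4 1 vez. La antiderivada de la aceleración, con v(0) = -1, da la velocidad: v(t) = 15·t^4 - 20·t^3 - 12·t^2 - 4·t - 1. Usando v(t) = 15·t^4 - 20·t^3 - 12·t^2 - 4·t - 1 y sustituyendo t = 6.579058641178325, encontramos v = 21860.5006778644.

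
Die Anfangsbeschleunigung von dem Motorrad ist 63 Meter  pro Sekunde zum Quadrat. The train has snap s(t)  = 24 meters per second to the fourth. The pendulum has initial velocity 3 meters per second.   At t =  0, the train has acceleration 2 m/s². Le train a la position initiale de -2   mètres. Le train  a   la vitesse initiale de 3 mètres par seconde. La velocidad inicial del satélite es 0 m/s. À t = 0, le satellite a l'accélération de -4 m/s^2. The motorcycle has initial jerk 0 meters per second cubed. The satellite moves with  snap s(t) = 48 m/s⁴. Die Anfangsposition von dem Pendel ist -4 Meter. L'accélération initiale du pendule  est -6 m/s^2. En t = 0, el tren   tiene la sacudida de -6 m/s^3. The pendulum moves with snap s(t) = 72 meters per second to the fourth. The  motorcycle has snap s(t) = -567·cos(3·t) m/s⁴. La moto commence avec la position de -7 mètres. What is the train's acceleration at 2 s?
Starting from snap s(t) = 24, we take 2 antiderivatives. Taking ∫s(t)dt and applying j(0) = -6, we find j(t) = 24·t - 6. The antiderivative of jerk, with a(0) = 2, gives acceleration: a(t) = 12·t^2 - 6·t + 2. From the given acceleration equation a(t) = 12·t^2 - 6·t + 2, we substitute t = 2 to get a = 38.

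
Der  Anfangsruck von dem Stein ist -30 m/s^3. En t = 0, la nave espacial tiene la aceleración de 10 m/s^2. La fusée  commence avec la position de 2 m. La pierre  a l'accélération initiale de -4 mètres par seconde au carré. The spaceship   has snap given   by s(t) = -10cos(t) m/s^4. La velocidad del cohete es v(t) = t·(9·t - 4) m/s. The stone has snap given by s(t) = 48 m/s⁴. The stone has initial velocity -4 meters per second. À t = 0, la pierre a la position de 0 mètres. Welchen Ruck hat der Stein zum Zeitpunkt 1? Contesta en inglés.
We must find the antiderivative of our snap equation s(t) = 48 1 time. The antiderivative of snap, with j(0) = -30, gives jerk: j(t) = 48·t - 30. We have jerk j(t) = 48·t - 30. Substituting t = 1: j(1) = 18.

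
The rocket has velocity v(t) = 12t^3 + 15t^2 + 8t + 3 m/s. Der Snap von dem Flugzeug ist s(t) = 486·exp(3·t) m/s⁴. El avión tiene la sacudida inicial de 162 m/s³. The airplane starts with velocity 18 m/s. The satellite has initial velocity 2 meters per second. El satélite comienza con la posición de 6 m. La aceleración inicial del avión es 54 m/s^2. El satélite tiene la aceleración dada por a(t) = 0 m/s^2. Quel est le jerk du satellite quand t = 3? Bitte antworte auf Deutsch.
Wir müssen unsere Gleichung für die Beschleunigung a(t) = 0 1-mal ableiten. Durch Ableiten von der Beschleunigung erhalten wir den Ruck: j(t) = 0. Wir haben den Ruck j(t) = 0. Durch Einsetzen von t = 3: j(3) = 0.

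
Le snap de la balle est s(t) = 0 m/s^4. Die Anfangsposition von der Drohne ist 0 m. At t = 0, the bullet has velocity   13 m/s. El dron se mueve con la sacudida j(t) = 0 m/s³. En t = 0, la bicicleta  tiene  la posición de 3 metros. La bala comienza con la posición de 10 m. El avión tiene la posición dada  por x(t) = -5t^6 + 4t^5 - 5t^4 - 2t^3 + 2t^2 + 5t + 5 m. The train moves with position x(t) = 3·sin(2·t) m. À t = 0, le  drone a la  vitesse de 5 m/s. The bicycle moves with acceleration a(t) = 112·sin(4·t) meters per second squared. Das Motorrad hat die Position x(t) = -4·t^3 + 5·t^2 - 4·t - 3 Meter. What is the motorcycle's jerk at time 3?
To solve this, we need to take 3 derivatives of our position equation x(t) = -4·t^3 + 5·t^2 - 4·t - 3. Differentiating position, we get velocity: v(t) = -12·t^2 + 10·t - 4. The derivative of velocity gives acceleration: a(t) = 10 - 24·t. Taking d/dt of a(t), we find j(t) = -24. From the given jerk equation j(t) = -24, we substitute t = 3 to get j = -24.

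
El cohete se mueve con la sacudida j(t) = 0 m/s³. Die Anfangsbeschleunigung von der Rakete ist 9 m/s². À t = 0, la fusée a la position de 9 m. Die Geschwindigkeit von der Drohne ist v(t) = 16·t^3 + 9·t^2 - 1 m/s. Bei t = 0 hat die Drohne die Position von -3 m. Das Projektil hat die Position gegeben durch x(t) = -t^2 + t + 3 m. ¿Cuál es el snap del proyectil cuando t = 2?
Debemos derivar nuestra ecuación de la posición x(t) = -t^2 + t + 3 4 veces. La derivada de la posición da la velocidad: v(t) = 1 - 2·t. La derivada de la velocidad da la aceleración: a(t) = -2. La derivada de la aceleración da la sacudida: j(t) = 0. La derivada de la sacudida da el snap: s(t) = 0. De la ecuación del snap s(t) = 0, sustituimos t = 2 para obtener s = 0.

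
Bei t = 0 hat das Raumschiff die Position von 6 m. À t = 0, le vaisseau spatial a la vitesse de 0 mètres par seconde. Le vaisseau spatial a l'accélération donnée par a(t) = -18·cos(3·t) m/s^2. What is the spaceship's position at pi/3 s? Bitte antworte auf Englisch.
To solve this, we need to take 2 antiderivatives of our acceleration equation a(t) = -18·cos(3·t). Integrating acceleration and using the initial condition v(0) = 0, we get v(t) = -6·sin(3·t). Finding the antiderivative of v(t) and using x(0) = 6: x(t) = 2·cos(3·t) + 4. We have position x(t) = 2·cos(3·t) + 4. Substituting t = pi/3: x(pi/3) = 2.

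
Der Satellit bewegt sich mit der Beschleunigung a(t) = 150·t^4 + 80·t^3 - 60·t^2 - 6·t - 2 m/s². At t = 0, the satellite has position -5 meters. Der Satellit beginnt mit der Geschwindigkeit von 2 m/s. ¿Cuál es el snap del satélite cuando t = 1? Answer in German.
Ausgehend von der Beschleunigung a(t) = 150·t^4 + 80·t^3 - 60·t^2 - 6·t - 2, nehmen wir 2 Ableitungen. Mit d/dt von a(t) finden wir j(t) = 600·t^3 + 240·t^2 - 120·t - 6. Mit d/dt von j(t) finden wir s(t) = 1800·t^2 + 480·t - 120. Aus der Gleichung für den Snap s(t) = 1800·t^2 + 480·t - 120, setzen wir t = 1 ein und erhalten s = 2160.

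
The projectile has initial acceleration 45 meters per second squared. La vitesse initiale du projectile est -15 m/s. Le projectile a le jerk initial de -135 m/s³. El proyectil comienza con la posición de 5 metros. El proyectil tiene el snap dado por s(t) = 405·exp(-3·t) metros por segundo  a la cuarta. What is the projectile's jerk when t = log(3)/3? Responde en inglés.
To find the answer, we compute 1 integral of s(t) = 405·exp(-3·t). The integral of snap is jerk. Using j(0) = -135, we get j(t) = -135·exp(-3·t). From the given jerk equation j(t) = -135·exp(-3·t), we substitute t = log(3)/3 to get j = -45.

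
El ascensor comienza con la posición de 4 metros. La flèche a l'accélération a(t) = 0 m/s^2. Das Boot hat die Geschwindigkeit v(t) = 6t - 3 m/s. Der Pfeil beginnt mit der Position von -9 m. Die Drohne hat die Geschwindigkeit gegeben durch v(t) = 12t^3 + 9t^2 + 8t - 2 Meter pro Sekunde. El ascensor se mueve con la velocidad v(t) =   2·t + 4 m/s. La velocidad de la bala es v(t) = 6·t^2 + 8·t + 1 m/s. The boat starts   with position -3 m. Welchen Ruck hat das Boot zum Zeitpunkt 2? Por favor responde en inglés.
To solve this, we need to take 2 derivatives of our velocity equation v(t) = 6·t - 3. Differentiating velocity, we get acceleration: a(t) = 6. Taking d/dt of a(t), we find j(t) = 0. From the given jerk equation j(t) = 0, we substitute t = 2 to get j = 0.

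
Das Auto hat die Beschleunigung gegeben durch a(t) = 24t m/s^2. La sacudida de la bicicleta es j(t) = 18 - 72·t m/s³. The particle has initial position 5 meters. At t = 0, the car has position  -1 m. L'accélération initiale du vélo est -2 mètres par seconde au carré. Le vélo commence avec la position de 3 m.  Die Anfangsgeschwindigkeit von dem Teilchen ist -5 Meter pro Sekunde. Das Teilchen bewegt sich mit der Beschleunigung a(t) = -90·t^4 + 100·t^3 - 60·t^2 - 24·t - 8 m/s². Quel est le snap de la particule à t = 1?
Pour résoudre ceci, nous devons prendre 2 dérivées de notre équation de l'accélération a(t) = -90·t^4 + 100·t^3 - 60·t^2 - 24·t - 8. En dérivant l'accélération, nous obtenons le jerk: j(t) = -360·t^3 + 300·t^2 - 120·t - 24. La dérivée du jerk donne le snap: s(t) = -1080·t^2 + 600·t - 120. De l'équation du snap s(t) = -1080·t^2 + 600·t - 120, nous substituons t = 1 pour obtenir s = -600.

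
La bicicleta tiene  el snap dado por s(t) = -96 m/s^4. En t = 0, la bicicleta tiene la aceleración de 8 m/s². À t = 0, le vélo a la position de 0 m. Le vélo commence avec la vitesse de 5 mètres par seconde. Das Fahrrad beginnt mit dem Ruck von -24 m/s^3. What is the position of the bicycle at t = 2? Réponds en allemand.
Um dies zu lösen, müssen wir 4 Stammfunktionen unserer Gleichung für den Snap s(t) = -96 finden. Das Integral von dem Snap, mit j(0) = -24, ergibt den Ruck: j(t) = -96·t - 24. Die Stammfunktion von dem Ruck, mit a(0) = 8, ergibt die Beschleunigung: a(t) = -48·t^2 - 24·t + 8. Das Integral von der Beschleunigung, mit v(0) = 5, ergibt die Geschwindigkeit: v(t) = -16·t^3 - 12·t^2 + 8·t + 5. Die Stammfunktion von der Geschwindigkeit, mit x(0) = 0, ergibt die Position: x(t) = -4·t^4 - 4·t^3 + 4·t^2 + 5·t. Aus der Gleichung für die Position x(t) = -4·t^4 - 4·t^3 + 4·t^2 + 5·t, setzen wir t = 2 ein und erhalten x = -70.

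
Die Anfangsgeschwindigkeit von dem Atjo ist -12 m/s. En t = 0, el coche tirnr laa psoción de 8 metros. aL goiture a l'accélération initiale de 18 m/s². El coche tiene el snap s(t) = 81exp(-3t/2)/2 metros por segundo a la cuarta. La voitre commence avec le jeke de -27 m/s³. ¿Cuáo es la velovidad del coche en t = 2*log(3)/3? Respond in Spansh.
Necesitamos integrar nuestra ecuación del snap s(t) = 81·exp(-3·t/2)/2 3 veces. Integrando el snap y usando la condición inicial j(0) = -27, obtenemos j(t) = -27·exp(-3·t/2). Tomando ∫j(t)dt y aplicando a(0) = 18, encontramos a(t) = 18·exp(-3·t/2). La integral de la aceleración es la velocidad. Usando v(0) = -12, obtenemos v(t) = -12·exp(-3·t/2). Usando v(t) = -12·exp(-3·t/2) y sustituyendo t = 2*log(3)/3, encontramos v = -4.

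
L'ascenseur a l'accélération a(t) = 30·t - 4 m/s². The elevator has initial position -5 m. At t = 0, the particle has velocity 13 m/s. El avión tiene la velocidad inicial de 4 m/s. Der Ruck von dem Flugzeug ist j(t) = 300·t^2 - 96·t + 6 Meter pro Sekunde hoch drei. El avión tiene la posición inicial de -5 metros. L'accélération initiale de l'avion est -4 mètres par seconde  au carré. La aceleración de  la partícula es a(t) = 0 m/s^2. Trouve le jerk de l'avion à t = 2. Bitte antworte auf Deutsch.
Aus der Gleichung für den Ruck j(t) = 300·t^2 - 96·t + 6, setzen wir t = 2 ein und erhalten j = 1014.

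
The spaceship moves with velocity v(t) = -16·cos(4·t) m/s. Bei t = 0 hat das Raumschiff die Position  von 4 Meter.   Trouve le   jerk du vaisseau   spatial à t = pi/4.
En partant de la vitesse v(t) = -16·cos(4·t), nous prenons 2 dérivées. En dérivant la vitesse, nous obtenons l'accélération: a(t) = 64·sin(4·t). La dérivée de l'accélération donne le jerk: j(t) = 256·cos(4·t). De l'équation du jerk j(t) = 256·cos(4·t), nous substituons t = pi/4 pour obtenir j = -256.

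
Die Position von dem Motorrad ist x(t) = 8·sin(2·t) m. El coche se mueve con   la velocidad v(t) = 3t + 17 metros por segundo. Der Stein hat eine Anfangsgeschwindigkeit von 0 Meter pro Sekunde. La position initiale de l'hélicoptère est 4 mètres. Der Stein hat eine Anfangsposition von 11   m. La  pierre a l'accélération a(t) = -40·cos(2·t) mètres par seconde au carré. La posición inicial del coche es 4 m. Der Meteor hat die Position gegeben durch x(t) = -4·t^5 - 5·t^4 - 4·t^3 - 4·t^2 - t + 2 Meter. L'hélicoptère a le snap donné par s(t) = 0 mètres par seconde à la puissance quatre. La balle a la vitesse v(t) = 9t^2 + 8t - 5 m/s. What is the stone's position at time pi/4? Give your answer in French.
Pour résoudre ceci, nous devons prendre 2 intégrales de notre équation de l'accélération a(t) = -40·cos(2·t). La primitive de l'accélération, avec v(0) = 0, donne la vitesse: v(t) = -20·sin(2·t). La primitive de la vitesse est la position. En utilisant x(0) = 11, nous obtenons x(t) = 10·cos(2·t) + 1. De l'équation de la position x(t) = 10·cos(2·t) + 1, nous substituons t = pi/4 pour obtenir x = 1.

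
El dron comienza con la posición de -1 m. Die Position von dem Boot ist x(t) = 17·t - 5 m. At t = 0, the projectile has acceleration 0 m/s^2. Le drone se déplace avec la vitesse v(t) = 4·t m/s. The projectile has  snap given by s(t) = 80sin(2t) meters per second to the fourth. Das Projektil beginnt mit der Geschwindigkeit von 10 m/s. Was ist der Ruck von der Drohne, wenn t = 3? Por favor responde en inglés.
To solve this, we need to take 2 derivatives of our velocity equation v(t) = 4·t. Differentiating velocity, we get acceleration: a(t) = 4. Taking d/dt of a(t), we find j(t) = 0. Using j(t) = 0 and substituting t = 3, we find j = 0.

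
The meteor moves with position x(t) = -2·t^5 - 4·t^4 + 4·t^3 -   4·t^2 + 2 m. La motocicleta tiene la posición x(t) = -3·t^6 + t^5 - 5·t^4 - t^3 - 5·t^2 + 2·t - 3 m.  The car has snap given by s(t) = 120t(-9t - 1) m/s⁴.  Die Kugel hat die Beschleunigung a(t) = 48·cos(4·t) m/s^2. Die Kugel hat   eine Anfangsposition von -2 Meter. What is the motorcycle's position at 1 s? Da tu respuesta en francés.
De l'équation de la position x(t) = -3·t^6 + t^5 - 5·t^4 - t^3 - 5·t^2 + 2·t - 3, nous substituons t = 1 pour obtenir x = -14.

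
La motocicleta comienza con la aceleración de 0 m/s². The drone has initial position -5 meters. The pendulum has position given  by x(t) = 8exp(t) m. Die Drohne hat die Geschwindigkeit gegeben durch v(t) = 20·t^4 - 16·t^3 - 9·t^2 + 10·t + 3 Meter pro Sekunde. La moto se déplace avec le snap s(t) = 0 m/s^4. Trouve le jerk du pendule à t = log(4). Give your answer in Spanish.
Debemos derivar nuestra ecuación de la posición x(t) = 8·exp(t) 3 veces. Derivando la posición, obtenemos la velocidad: v(t) = 8·exp(t). Derivando la velocidad, obtenemos la aceleración: a(t) = 8·exp(t). Derivando la aceleración, obtenemos la sacudida: j(t) = 8·exp(t). Usando j(t) = 8·exp(t) y sustituyendo t = log(4), encontramos j = 32.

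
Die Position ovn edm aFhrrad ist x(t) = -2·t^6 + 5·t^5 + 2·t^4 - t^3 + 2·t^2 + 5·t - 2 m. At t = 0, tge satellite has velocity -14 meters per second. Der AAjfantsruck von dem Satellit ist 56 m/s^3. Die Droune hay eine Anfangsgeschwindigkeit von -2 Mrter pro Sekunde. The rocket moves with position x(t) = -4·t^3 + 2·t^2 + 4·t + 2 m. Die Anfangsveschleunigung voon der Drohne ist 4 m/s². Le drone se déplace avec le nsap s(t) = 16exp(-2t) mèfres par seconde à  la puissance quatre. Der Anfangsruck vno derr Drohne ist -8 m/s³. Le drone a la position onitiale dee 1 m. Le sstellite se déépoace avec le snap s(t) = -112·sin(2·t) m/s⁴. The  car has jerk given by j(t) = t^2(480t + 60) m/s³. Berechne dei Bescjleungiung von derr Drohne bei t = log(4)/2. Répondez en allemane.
Wir müssen unsere Gleichung für den Snap s(t) = 16·exp(-2·t) 2-mal integrieren. Das Integral von dem Snap ist der Ruck. Mit j(0) = -8 erhalten wir j(t) = -8·exp(-2·t). Die Stammfunktion von dem Ruck ist die Beschleunigung. Mit a(0) = 4 erhalten wir a(t) = 4·exp(-2·t). Wir haben die Beschleunigung a(t) = 4·exp(-2·t). Durch Einsetzen von t = log(4)/2: a(log(4)/2) = 1.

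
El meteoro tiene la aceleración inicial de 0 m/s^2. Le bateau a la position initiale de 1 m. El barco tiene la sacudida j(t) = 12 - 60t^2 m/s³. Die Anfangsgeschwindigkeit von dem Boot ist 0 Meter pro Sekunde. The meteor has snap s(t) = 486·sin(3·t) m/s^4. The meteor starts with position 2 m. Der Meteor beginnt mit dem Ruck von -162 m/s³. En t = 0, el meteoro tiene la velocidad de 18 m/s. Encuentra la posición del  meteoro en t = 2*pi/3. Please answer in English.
We need to integrate our snap equation s(t) = 486·sin(3·t) 4 times. Finding the antiderivative of s(t) and using j(0) = -162: j(t) = -162·cos(3·t). The integral of jerk, with a(0) = 0, gives acceleration: a(t) = -54·sin(3·t). Integrating acceleration and using the initial condition v(0) = 18, we get v(t) = 18·cos(3·t). Finding the integral of v(t) and using x(0) = 2: x(t) = 6·sin(3·t) + 2. Using x(t) = 6·sin(3·t) + 2 and substituting t = 2*pi/3, we find x = 2.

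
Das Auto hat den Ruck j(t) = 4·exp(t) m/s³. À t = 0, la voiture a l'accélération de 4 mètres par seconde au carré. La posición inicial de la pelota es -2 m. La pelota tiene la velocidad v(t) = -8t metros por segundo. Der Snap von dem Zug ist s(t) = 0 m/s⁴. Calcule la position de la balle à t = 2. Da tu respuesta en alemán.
Ausgehend von der Geschwindigkeit v(t) = -8·t, nehmen wir 1 Integral. Durch Integration von der Geschwindigkeit und Verwendung der Anfangsbedingung x(0) = -2, erhalten wir x(t) = -4·t^2 - 2. Wir haben die Position x(t) = -4·t^2 - 2. Durch Einsetzen von t = 2: x(2) = -18.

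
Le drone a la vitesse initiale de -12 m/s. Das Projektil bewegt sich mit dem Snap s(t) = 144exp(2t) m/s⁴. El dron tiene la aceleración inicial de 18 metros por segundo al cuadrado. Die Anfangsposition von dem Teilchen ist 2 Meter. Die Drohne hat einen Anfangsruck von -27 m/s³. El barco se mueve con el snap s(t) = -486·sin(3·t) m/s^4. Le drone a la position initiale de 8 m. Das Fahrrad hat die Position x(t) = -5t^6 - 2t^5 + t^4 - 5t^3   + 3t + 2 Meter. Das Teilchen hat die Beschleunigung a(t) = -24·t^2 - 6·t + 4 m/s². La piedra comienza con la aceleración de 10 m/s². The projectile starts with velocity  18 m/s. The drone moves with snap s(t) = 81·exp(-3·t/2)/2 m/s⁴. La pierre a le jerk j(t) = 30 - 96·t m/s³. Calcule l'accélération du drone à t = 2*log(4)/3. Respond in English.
We need to integrate our snap equation s(t) = 81·exp(-3·t/2)/2 2 times. The integral of snap is jerk. Using j(0) = -27, we get j(t) = -27·exp(-3·t/2). Integrating jerk and using the initial condition a(0) = 18, we get a(t) = 18·exp(-3·t/2). From the given acceleration equation a(t) = 18·exp(-3·t/2), we substitute t = 2*log(4)/3 to get a = 9/2.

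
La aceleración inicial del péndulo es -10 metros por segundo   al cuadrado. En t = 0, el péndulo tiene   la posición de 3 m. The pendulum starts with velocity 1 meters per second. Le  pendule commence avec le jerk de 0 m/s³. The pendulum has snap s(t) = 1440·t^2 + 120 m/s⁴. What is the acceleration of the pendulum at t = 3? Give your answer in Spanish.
Para resolver esto, necesitamos tomar 2 integrales de nuestra ecuación del snap s(t) = 1440·t^2 + 120. Integrando el snap y usando la condición inicial j(0) = 0, obtenemos j(t) = 480·t^3 + 120·t. La antiderivada de la sacudida, con a(0) = -10, da la aceleración: a(t) = 120·t^4 + 60·t^2 - 10. Usando a(t) = 120·t^4 + 60·t^2 - 10 y sustituyendo t = 3, encontramos a = 10250.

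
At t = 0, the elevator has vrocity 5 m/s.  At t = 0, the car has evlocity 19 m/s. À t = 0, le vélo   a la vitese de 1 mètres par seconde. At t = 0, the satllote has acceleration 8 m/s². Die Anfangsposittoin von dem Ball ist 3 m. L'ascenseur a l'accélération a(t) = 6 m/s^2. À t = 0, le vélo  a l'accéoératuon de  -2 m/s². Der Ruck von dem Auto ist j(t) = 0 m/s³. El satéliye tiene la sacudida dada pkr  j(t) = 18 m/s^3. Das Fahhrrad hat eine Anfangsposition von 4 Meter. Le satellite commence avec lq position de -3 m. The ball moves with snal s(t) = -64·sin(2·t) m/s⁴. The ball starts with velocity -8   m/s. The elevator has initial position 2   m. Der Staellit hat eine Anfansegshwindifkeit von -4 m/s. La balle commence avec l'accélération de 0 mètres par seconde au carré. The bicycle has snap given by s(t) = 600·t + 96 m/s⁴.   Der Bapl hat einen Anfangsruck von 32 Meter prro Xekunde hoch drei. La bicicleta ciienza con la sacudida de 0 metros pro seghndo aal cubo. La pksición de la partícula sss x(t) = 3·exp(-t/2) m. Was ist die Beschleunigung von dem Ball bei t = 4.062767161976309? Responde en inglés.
To solve this, we need to take 2 integrals of our snap equation s(t) = -64·sin(2·t). The antiderivative of snap is jerk. Using j(0) = 32, we get j(t) = 32·cos(2·t). Taking ∫j(t)dt and applying a(0) = 0, we find a(t) = 16·sin(2·t). We have acceleration a(t) = 16·sin(2·t). Substituting t = 4.062767161976309: a(4.062767161976309) = 15.4136893368359.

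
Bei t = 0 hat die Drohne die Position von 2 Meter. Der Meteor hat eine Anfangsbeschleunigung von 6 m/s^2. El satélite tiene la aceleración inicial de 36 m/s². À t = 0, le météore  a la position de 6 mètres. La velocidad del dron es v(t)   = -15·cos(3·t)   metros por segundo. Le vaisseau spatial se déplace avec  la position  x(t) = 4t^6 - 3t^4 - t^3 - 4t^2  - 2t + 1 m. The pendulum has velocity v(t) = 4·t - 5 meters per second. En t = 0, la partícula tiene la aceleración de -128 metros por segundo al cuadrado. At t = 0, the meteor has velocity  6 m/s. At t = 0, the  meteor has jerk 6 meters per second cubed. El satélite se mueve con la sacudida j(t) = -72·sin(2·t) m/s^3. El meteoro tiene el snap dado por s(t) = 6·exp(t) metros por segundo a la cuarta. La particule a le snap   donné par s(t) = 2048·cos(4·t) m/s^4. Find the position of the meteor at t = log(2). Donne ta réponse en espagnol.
Partiendo del snap s(t) = 6·exp(t), tomamos 4 integrales. La integral del snap es la sacudida. Usando j(0) = 6, obtenemos j(t) = 6·exp(t). Tomando ∫j(t)dt y aplicando a(0) = 6, encontramos a(t) = 6·exp(t). Integrando la aceleración y usando la condición inicial v(0) = 6, obtenemos v(t) = 6·exp(t). La integral de la velocidad, con x(0) = 6, da la posición: x(t) = 6·exp(t). De la ecuación de la posición x(t) = 6·exp(t), sustituimos t = log(2) para obtener x = 12.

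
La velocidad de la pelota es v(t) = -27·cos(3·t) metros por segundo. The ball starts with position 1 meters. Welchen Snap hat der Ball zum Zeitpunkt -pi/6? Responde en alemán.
Ausgehend von der Geschwindigkeit v(t) = -27·cos(3·t), nehmen wir 3 Ableitungen. Mit d/dt von v(t) finden wir a(t) = 81·sin(3·t). Durch Ableiten von der Beschleunigung erhalten wir den Ruck: j(t) = 243·cos(3·t). Mit d/dt von j(t) finden wir s(t) = -729·sin(3·t). Mit s(t) = -729·sin(3·t) und Einsetzen von t = -pi/6, finden wir s = 729.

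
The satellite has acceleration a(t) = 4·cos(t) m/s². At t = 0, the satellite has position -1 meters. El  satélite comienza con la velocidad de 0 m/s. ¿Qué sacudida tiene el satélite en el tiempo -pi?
Para resolver esto, necesitamos tomar 1 derivada de nuestra ecuación de la aceleración a(t) = 4·cos(t). Derivando la aceleración, obtenemos la sacudida: j(t) = -4·sin(t). Usando j(t) = -4·sin(t) y sustituyendo t = -pi, encontramos j = 0.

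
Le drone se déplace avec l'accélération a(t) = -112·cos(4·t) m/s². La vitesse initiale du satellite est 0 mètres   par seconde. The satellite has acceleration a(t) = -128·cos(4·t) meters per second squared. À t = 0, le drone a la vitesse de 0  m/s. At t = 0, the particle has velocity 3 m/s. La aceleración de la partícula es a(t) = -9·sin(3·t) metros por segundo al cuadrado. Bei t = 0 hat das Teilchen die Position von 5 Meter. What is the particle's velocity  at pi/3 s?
To find the answer, we compute 1 antiderivative of a(t) = -9·sin(3·t). Finding the antiderivative of a(t) and using v(0) = 3: v(t) = 3·cos(3·t). Using v(t) = 3·cos(3·t) and substituting t = pi/3, we find v = -3.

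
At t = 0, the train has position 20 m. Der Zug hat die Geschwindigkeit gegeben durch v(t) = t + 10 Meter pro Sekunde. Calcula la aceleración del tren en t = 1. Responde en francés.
En partant de la vitesse v(t) = t + 10, nous prenons 1 dérivée. La dérivée de la vitesse donne l'accélération: a(t) = 1. Nous avons l'accélération a(t) = 1. En substituant t = 1: a(1) = 1.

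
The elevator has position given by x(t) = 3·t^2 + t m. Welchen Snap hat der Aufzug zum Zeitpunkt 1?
Um dies zu lösen, müssen wir 4 Ableitungen unserer Gleichung für die Position x(t) = 3·t^2 + t nehmen. Mit d/dt von x(t) finden wir v(t) = 6·t + 1. Mit d/dt von v(t) finden wir a(t) = 6. Die Ableitung von der Beschleunigung ergibt den Ruck: j(t) = 0. Mit d/dt von j(t) finden wir s(t) = 0. Aus der Gleichung für den Snap s(t) = 0, setzen wir t = 1 ein und erhalten s = 0.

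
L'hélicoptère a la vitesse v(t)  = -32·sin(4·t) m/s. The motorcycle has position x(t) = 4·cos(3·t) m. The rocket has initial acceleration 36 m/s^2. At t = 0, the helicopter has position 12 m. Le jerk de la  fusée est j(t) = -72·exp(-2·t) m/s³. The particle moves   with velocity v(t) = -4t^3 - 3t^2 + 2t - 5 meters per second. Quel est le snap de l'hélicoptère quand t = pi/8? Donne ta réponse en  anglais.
We must differentiate our velocity equation v(t) = -32·sin(4·t) 3 times. The derivative of velocity gives acceleration: a(t) = -128·cos(4·t). Differentiating acceleration, we get jerk: j(t) = 512·sin(4·t). Taking d/dt of j(t), we find s(t) = 2048·cos(4·t). We have snap s(t) = 2048·cos(4·t). Substituting t = pi/8: s(pi/8) = 0.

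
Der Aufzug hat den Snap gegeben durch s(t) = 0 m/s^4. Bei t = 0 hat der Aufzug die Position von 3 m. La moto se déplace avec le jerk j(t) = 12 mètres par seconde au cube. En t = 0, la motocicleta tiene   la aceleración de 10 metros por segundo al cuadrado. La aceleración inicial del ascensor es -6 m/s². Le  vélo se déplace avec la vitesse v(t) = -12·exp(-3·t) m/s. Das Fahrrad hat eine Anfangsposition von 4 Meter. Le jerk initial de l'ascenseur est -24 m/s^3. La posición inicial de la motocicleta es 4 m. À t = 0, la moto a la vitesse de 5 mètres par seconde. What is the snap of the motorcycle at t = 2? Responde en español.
Debemos derivar nuestra ecuación de la sacudida j(t) = 12 1 vez. La derivada de la sacudida da el snap: s(t) = 0. Usando s(t) = 0 y sustituyendo t = 2, encontramos s = 0.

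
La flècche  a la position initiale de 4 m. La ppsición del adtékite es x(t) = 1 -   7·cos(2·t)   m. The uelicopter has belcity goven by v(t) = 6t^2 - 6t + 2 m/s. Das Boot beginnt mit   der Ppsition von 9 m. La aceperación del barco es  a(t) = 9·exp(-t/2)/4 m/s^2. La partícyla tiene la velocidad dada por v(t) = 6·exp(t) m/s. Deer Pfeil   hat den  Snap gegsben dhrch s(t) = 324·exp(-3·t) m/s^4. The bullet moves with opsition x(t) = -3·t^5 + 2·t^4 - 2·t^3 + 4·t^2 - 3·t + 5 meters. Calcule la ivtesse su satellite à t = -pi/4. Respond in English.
Starting from position x(t) = 1 - 7·cos(2·t), we take 1 derivative. The derivative of position gives velocity: v(t) = 14·sin(2·t). From the given velocity equation v(t) = 14·sin(2·t), we substitute t = -pi/4 to get v = -14.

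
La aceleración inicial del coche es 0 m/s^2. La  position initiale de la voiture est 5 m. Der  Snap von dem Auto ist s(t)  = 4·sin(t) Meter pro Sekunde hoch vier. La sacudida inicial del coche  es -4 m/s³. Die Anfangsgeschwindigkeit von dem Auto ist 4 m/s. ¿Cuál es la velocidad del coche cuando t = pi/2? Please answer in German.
Ausgehend von dem Snap s(t) = 4·sin(t), nehmen wir 3 Integrale. Mit ∫s(t)dt und Anwendung von j(0) = -4, finden wir j(t) = -4·cos(t). Das Integral von dem Ruck ist die Beschleunigung. Mit a(0) = 0 erhalten wir a(t) = -4·sin(t). Das Integral von der Beschleunigung ist die Geschwindigkeit. Mit v(0) = 4 erhalten wir v(t) = 4·cos(t). Aus der Gleichung für die Geschwindigkeit v(t) = 4·cos(t), setzen wir t = pi/2 ein und erhalten v = 0.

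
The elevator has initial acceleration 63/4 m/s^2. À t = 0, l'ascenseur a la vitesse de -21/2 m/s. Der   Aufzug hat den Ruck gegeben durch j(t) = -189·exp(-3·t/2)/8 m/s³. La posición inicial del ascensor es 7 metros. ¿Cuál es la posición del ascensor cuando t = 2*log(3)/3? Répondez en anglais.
Starting from jerk j(t) = -189·exp(-3·t/2)/8, we take 3 antiderivatives. Finding the integral of j(t) and using a(0) = 63/4: a(t) = 63·exp(-3·t/2)/4. The antiderivative of acceleration is velocity. Using v(0) = -21/2, we get v(t) = -21·exp(-3·t/2)/2. Taking ∫v(t)dt and applying x(0) = 7, we find x(t) = 7·exp(-3·t/2). We have position x(t) = 7·exp(-3·t/2). Substituting t = 2*log(3)/3: x(2*log(3)/3) = 7/3.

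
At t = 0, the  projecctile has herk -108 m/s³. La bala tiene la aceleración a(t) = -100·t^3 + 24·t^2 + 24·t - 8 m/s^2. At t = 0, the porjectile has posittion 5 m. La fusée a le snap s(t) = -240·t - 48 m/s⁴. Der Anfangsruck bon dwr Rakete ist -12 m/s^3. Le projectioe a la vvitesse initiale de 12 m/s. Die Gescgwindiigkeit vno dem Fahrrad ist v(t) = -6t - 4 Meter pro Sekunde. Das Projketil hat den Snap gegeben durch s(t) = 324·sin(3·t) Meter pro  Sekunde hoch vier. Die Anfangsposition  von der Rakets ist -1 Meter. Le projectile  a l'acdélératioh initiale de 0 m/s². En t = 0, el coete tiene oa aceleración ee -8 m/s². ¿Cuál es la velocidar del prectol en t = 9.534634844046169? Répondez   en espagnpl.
Partiendo del snap s(t) = 324·sin(3·t), tomamos 3 antiderivadas. Tomando ∫s(t)dt y aplicando j(0) = -108, encontramos j(t) = -108·cos(3·t). Tomando ∫j(t)dt y aplicando a(0) = 0, encontramos a(t) = -36·sin(3·t). Tomando ∫a(t)dt y aplicando v(0) = 12, encontramos v(t) = 12·cos(3·t). De la ecuación de la velocidad v(t) = 12·cos(3·t), sustituimos t = 9.534634844046169 para obtener v = -11.3541766110703.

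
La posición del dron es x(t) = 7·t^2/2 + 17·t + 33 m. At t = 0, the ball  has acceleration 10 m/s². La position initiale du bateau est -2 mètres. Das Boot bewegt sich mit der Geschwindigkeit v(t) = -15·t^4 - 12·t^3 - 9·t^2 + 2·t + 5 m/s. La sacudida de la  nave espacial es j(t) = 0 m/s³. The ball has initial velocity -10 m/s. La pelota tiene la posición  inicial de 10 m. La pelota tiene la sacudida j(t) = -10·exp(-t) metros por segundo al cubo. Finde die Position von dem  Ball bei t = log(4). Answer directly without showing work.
x(log(4)) = 5/2.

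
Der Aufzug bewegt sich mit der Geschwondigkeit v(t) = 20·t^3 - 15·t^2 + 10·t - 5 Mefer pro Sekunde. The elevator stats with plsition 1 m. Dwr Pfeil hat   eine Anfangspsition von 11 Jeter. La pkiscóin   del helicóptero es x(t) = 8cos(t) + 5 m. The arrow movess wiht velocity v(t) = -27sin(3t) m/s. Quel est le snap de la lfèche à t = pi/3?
Nous devons dériver notre équation de la vitesse v(t) = -27·sin(3·t) 3 fois. En prenant d/dt de v(t), nous trouvons a(t) = -81·cos(3·t). La dérivée de l'accélération donne le jerk: j(t) = 243·sin(3·t). En dérivant le jerk, nous obtenons le snap: s(t) = 729·cos(3·t). De l'équation du snap s(t) = 729·cos(3·t), nous substituons t = pi/3 pour obtenir s = -729.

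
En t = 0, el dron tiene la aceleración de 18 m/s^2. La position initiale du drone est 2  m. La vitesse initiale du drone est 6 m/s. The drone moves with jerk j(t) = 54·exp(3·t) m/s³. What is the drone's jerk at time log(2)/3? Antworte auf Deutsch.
Aus der Gleichung für den Ruck j(t) = 54·exp(3·t), setzen wir t = log(2)/3 ein und erhalten j = 108.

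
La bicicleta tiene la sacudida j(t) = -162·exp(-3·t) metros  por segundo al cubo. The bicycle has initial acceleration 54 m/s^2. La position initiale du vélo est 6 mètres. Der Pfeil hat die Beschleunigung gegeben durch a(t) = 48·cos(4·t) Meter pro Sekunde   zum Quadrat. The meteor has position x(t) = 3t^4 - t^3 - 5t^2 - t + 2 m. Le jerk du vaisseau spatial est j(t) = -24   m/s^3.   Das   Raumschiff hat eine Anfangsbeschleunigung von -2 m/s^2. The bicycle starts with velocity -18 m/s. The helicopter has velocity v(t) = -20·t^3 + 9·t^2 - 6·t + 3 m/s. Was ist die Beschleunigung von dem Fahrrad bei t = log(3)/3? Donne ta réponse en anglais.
To find the answer, we compute 1 integral of j(t) = -162·exp(-3·t). Taking ∫j(t)dt and applying a(0) = 54, we find a(t) = 54·exp(-3·t). We have acceleration a(t) = 54·exp(-3·t). Substituting t = log(3)/3: a(log(3)/3) = 18.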